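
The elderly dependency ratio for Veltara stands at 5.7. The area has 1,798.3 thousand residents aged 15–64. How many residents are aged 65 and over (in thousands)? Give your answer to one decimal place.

Old-age dependency ratio = elderly / working-age × 100
5.7 = E / 1,798.3 × 100
⇒ 102.5

Aged 65 and over: 102.5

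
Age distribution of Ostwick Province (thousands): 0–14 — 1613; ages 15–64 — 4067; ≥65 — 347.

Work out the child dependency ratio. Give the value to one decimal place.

Youth dependency ratio: 39.7

Youth dependency ratio = 1613 / 4067 × 100 = 39.7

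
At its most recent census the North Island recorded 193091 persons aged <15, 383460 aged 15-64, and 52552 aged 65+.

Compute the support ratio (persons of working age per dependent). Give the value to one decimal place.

Support ratio = 383460 / (193091 + 52552) = 383460 / 245643 = 1.6

Support ratio: 1.6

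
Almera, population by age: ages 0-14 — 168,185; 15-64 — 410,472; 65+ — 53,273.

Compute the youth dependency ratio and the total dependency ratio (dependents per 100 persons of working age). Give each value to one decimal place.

Youth dependency ratio: 41.0
Total dependency ratio: 54.0

Youth dependency ratio = 168,185 / 410,472 × 100 = 41.0
Total dependency ratio = (168,185 + 53,273) / 410,472 × 100 = 221,458 / 410,472 × 100 = 54.0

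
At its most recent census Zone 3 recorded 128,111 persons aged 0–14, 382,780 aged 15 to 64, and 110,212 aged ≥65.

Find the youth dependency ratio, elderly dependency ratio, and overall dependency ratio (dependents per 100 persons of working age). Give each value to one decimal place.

Youth dependency ratio = 128,111 / 382,780 × 100 = 33.5
Old-age dependency ratio = 110,212 / 382,780 × 100 = 28.8
Total dependency ratio = (128,111 + 110,212) / 382,780 × 100 = 238,323 / 382,780 × 100 = 62.3

Youth dependency ratio: 33.5
Old-age dependency ratio: 28.8
Total dependency ratio: 62.3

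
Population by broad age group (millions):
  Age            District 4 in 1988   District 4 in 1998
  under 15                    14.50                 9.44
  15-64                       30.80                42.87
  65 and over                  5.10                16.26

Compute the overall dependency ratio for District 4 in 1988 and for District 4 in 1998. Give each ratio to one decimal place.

District 4 in 1988: 63.6
District 4 in 1998: 59.9

District 4 in 1988: (14.50 + 5.10) / 30.80 × 100 = 19.60 / 30.80 × 100 = 63.6
District 4 in 1998: (9.44 + 16.26) / 42.87 × 100 = 25.70 / 42.87 × 100 = 59.9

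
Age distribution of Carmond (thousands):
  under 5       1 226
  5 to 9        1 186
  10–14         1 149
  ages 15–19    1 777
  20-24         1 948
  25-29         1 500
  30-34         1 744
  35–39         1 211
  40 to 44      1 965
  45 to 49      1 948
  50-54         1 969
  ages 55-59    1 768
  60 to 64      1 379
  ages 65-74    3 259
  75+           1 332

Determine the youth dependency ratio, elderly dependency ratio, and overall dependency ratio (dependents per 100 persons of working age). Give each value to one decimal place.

Youth dependency ratio: 20.7
Old-age dependency ratio: 26.7
Total dependency ratio: 47.4

0–14: 1 226 + 1 186 + 1 149 = 3 561
15–64: 1 777 + 1 948 + 1 500 + 1 744 + 1 211 + 1 965 + 1 948 + 1 969 + 1 768 + 1 379 = 17 209
65+: 3 259 + 1 332 = 4 591
Youth dependency ratio = 3 561 / 17 209 × 100 = 20.7
Old-age dependency ratio = 4 591 / 17 209 × 100 = 26.7
Total dependency ratio = (3 561 + 4 591) / 17 209 × 100 = 8 152 / 17 209 × 100 = 47.4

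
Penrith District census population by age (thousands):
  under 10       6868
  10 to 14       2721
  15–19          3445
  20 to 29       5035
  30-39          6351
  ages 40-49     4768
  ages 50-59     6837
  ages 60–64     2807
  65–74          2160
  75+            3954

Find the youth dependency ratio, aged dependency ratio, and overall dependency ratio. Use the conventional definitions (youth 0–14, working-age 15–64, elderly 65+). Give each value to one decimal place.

0–14: 6868 + 2721 = 9589
15–64: 3445 + 5035 + 6351 + 4768 + 6837 + 2807 = 29243
65+: 2160 + 3954 = 6114
Youth dependency ratio = 9589 / 29243 × 100 = 32.8
Old-age dependency ratio = 6114 / 29243 × 100 = 20.9
Total dependency ratio = (9589 + 6114) / 29243 × 100 = 15703 / 29243 × 100 = 53.7

Youth dependency ratio: 32.8
Old-age dependency ratio: 20.9
Total dependency ratio: 53.7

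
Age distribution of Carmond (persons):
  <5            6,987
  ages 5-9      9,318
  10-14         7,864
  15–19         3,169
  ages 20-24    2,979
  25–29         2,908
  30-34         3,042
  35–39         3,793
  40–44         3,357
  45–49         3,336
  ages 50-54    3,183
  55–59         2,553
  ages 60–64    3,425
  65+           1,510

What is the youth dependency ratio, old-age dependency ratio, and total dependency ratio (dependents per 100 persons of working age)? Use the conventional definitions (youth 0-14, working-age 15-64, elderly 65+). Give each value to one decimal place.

0–14: 6,987 + 9,318 + 7,864 = 24,169
15–64: 3,169 + 2,979 + 2,908 + 3,042 + 3,793 + 3,357 + 3,336 + 3,183 + 2,553 + 3,425 = 31,745
65+: 1,510
Youth dependency ratio = 24,169 / 31,745 × 100 = 76.1
Old-age dependency ratio = 1,510 / 31,745 × 100 = 4.8
Total dependency ratio = (24,169 + 1,510) / 31,745 × 100 = 25,679 / 31,745 × 100 = 80.9

Youth dependency ratio: 76.1
Old-age dependency ratio: 4.8
Total dependency ratio: 80.9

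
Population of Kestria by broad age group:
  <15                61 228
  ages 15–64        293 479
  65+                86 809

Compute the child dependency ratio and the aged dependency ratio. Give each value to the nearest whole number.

Youth dependency ratio: 21
Old-age dependency ratio: 30

Youth dependency ratio = 61 228 / 293 479 × 100 = 21
Old-age dependency ratio = 86 809 / 293 479 × 100 = 30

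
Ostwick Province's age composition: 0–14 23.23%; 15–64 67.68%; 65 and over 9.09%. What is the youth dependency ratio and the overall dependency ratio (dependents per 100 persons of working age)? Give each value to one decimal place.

Youth dependency ratio = 23.23 / 67.68 × 100 = 34.3
Total dependency ratio = (23.23 + 9.09) / 67.68 × 100 = 32.32 / 67.68 × 100 = 47.8

Youth dependency ratio: 34.3
Total dependency ratio: 47.8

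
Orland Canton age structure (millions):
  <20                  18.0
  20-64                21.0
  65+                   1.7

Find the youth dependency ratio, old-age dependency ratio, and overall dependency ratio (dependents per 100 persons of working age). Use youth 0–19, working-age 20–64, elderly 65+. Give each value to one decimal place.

Youth dependency ratio = 18.0 / 21.0 × 100 = 85.7
Old-age dependency ratio = 1.7 / 21.0 × 100 = 8.1
Total dependency ratio = (18.0 + 1.7) / 21.0 × 100 = 19.7 / 21.0 × 100 = 93.8

Youth dependency ratio: 85.7
Old-age dependency ratio: 8.1
Total dependency ratio: 93.8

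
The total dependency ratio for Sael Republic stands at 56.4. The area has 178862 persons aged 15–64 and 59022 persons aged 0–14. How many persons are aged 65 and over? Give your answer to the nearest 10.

Aged 65 and over: 41860

Total dependency ratio = (youth + elderly) / working-age × 100
56.4 = (59022 + E) / 178862 × 100
⇒ 41860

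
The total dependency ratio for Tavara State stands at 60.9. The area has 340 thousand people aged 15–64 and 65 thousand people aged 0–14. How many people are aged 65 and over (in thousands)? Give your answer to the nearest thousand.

Aged 65 and over: 142

Total dependency ratio = (youth + elderly) / working-age × 100
60.9 = (65 + E) / 340 × 100
⇒ 142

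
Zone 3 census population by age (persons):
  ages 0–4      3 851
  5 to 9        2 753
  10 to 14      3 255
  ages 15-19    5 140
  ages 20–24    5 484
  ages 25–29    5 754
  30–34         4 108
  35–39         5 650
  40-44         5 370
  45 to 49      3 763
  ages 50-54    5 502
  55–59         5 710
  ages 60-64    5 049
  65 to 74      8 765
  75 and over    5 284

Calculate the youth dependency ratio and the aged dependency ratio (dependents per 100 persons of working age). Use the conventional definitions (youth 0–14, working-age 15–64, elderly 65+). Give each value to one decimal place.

Youth dependency ratio: 19.1
Old-age dependency ratio: 27.3

0–14: 3 851 + 2 753 + 3 255 = 9 859
15–64: 5 140 + 5 484 + 5 754 + 4 108 + 5 650 + 5 370 + 3 763 + 5 502 + 5 710 + 5 049 = 51 530
65+: 8 765 + 5 284 = 14 049
Youth dependency ratio = 9 859 / 51 530 × 100 = 19.1
Old-age dependency ratio = 14 049 / 51 530 × 100 = 27.3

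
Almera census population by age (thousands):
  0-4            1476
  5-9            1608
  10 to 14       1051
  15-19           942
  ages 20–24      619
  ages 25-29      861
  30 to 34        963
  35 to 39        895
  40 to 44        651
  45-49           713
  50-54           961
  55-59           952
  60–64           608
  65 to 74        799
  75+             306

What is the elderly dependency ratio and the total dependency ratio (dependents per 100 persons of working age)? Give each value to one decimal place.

0–14: 1476 + 1608 + 1051 = 4135
15–64: 942 + 619 + 861 + 963 + 895 + 651 + 713 + 961 + 952 + 608 = 8165
65+: 799 + 306 = 1105
Old-age dependency ratio = 1105 / 8165 × 100 = 13.5
Total dependency ratio = (4135 + 1105) / 8165 × 100 = 5240 / 8165 × 100 = 64.2

Old-age dependency ratio: 13.5
Total dependency ratio: 64.2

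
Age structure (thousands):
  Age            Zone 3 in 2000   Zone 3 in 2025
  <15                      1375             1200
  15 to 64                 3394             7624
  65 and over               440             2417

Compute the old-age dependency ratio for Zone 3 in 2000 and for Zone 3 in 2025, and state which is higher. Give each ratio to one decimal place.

Zone 3 in 2000: 440 / 3394 × 100 = 13.0
Zone 3 in 2025: 2417 / 7624 × 100 = 31.7

Zone 3 in 2000: 13.0
Zone 3 in 2025: 31.7
Higher: Zone 3 in 2025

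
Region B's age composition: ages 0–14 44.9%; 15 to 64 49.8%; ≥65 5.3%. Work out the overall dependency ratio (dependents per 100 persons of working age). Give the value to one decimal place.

Total dependency ratio = (44.9 + 5.3) / 49.8 × 100 = 50.2 / 49.8 × 100 = 100.8

Total dependency ratio: 100.8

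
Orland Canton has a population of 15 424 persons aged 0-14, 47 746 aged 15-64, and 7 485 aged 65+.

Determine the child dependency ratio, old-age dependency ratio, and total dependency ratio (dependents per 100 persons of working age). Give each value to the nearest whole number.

Youth dependency ratio = 15 424 / 47 746 × 100 = 32
Old-age dependency ratio = 7 485 / 47 746 × 100 = 16
Total dependency ratio = (15 424 + 7 485) / 47 746 × 100 = 22 909 / 47 746 × 100 = 48

Youth dependency ratio: 32
Old-age dependency ratio: 16
Total dependency ratio: 48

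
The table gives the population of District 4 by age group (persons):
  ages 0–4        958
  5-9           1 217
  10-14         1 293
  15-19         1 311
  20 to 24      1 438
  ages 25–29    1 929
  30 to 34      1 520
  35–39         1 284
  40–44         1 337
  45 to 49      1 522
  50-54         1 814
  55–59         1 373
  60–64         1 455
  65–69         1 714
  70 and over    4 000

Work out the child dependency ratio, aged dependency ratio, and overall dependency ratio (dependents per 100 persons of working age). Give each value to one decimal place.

Youth dependency ratio: 23.1
Old-age dependency ratio: 38.1
Total dependency ratio: 61.3

0–14: 958 + 1 217 + 1 293 = 3 468
15–64: 1 311 + 1 438 + 1 929 + 1 520 + 1 284 + 1 337 + 1 522 + 1 814 + 1 373 + 1 455 = 14 983
65+: 1 714 + 4 000 = 5 714
Youth dependency ratio = 3 468 / 14 983 × 100 = 23.1
Old-age dependency ratio = 5 714 / 14 983 × 100 = 38.1
Total dependency ratio = (3 468 + 5 714) / 14 983 × 100 = 9 182 / 14 983 × 100 = 61.3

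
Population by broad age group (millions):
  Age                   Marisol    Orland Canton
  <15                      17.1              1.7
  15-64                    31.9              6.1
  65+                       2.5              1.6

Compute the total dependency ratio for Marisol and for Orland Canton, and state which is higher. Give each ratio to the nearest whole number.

Marisol: (17.1 + 2.5) / 31.9 × 100 = 19.6 / 31.9 × 100 = 61
Orland Canton: (1.7 + 1.6) / 6.1 × 100 = 3.3 / 6.1 × 100 = 54

Marisol: 61
Orland Canton: 54
Higher: Marisol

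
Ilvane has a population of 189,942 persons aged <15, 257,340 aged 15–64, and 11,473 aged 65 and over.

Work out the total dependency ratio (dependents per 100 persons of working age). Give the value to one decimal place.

Total dependency ratio = (189,942 + 11,473) / 257,340 × 100 = 201,415 / 257,340 × 100 = 78.3

Total dependency ratio: 78.3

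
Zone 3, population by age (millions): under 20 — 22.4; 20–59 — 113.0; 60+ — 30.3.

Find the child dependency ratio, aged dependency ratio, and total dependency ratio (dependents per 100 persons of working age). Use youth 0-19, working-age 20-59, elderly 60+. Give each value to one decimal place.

Youth dependency ratio: 19.8
Old-age dependency ratio: 26.8
Total dependency ratio: 46.6

Youth dependency ratio = 22.4 / 113.0 × 100 = 19.8
Old-age dependency ratio = 30.3 / 113.0 × 100 = 26.8
Total dependency ratio = (22.4 + 30.3) / 113.0 × 100 = 52.7 / 113.0 × 100 = 46.6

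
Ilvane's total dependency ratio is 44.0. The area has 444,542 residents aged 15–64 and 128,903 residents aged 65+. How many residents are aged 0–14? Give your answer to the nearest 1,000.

Total dependency ratio = (youth + elderly) / working-age × 100
44.0 = (Y + 128,903) / 444,542 × 100
⇒ 67,000

Aged 0–14: 67,000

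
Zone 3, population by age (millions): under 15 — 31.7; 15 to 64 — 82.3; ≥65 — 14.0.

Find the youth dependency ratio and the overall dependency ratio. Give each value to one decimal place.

Youth dependency ratio = 31.7 / 82.3 × 100 = 38.5
Total dependency ratio = (31.7 + 14.0) / 82.3 × 100 = 45.7 / 82.3 × 100 = 55.5

Youth dependency ratio: 38.5
Total dependency ratio: 55.5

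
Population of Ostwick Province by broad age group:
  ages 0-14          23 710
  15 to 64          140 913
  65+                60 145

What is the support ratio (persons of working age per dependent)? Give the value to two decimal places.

Support ratio = 140 913 / (23 710 + 60 145) = 140 913 / 83 855 = 1.68

Support ratio: 1.68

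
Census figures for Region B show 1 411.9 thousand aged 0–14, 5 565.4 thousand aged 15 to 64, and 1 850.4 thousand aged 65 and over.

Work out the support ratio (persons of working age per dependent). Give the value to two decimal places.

Support ratio: 1.71

Support ratio = 5 565.4 / (1 411.9 + 1 850.4) = 5 565.4 / 3 262.3 = 1.71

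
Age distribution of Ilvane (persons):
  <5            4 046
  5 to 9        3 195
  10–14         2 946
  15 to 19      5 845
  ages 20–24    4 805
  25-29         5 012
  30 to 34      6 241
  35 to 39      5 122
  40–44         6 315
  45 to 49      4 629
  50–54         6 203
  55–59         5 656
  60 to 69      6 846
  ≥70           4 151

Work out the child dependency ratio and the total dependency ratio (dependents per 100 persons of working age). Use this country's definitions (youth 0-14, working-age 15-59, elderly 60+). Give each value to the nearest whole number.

0–14: 4 046 + 3 195 + 2 946 = 10 187
15–59: 5 845 + 4 805 + 5 012 + 6 241 + 5 122 + 6 315 + 4 629 + 6 203 + 5 656 = 49 828
60+: 6 846 + 4 151 = 10 997
Youth dependency ratio = 10 187 / 49 828 × 100 = 20
Total dependency ratio = (10 187 + 10 997) / 49 828 × 100 = 21 184 / 49 828 × 100 = 43

Youth dependency ratio: 20
Total dependency ratio: 43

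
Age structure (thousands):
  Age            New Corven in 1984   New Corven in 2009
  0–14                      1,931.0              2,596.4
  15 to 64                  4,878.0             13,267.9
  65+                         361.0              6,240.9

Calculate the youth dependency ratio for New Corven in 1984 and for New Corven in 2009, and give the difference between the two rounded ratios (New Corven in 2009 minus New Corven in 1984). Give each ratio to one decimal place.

New Corven in 1984: 1,931.0 / 4,878.0 × 100 = 39.6
New Corven in 2009: 2,596.4 / 13,267.9 × 100 = 19.6

New Corven in 1984: 39.6
New Corven in 2009: 19.6
Difference: -20.0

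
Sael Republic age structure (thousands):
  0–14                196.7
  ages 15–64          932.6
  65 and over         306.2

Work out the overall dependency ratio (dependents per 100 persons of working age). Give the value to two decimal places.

Total dependency ratio: 53.92

Total dependency ratio = (196.7 + 306.2) / 932.6 × 100 = 502.9 / 932.6 × 100 = 53.92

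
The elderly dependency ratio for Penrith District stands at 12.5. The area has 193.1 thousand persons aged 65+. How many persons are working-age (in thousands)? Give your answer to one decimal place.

Working-age: 1 544.8

Old-age dependency ratio = elderly / working-age × 100
12.5 = 193.1 / W × 100
⇒ 1 544.8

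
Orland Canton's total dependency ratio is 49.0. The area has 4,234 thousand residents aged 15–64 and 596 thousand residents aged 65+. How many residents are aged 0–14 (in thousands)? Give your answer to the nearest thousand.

Total dependency ratio = (youth + elderly) / working-age × 100
49.0 = (Y + 596) / 4,234 × 100
⇒ 1,479

Aged 0–14: 1,479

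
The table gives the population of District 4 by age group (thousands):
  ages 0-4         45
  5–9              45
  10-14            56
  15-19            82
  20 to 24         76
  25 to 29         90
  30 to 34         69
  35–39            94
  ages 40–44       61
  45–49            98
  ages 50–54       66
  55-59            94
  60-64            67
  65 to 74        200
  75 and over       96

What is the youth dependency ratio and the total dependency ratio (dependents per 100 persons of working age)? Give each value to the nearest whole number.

0–14: 45 + 45 + 56 = 146
15–64: 82 + 76 + 90 + 69 + 94 + 61 + 98 + 66 + 94 + 67 = 797
65+: 200 + 96 = 296
Youth dependency ratio = 146 / 797 × 100 = 18
Total dependency ratio = (146 + 296) / 797 × 100 = 442 / 797 × 100 = 55

Youth dependency ratio: 18
Total dependency ratio: 55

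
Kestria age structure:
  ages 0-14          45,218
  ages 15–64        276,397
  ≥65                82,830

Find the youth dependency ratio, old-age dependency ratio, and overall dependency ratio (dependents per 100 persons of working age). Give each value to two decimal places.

Youth dependency ratio = 45,218 / 276,397 × 100 = 16.36
Old-age dependency ratio = 82,830 / 276,397 × 100 = 29.97
Total dependency ratio = (45,218 + 82,830) / 276,397 × 100 = 128,048 / 276,397 × 100 = 46.33

Youth dependency ratio: 16.36
Old-age dependency ratio: 29.97
Total dependency ratio: 46.33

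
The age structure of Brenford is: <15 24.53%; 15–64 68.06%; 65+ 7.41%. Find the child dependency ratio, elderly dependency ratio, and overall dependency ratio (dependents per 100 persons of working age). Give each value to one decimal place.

Youth dependency ratio: 36.0
Old-age dependency ratio: 10.9
Total dependency ratio: 46.9

Youth dependency ratio = 24.53 / 68.06 × 100 = 36.0
Old-age dependency ratio = 7.41 / 68.06 × 100 = 10.9
Total dependency ratio = (24.53 + 7.41) / 68.06 × 100 = 31.94 / 68.06 × 100 = 46.9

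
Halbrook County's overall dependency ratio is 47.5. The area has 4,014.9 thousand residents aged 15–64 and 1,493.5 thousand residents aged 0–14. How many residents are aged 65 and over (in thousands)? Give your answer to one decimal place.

Aged 65 and over: 413.6

Total dependency ratio = (youth + elderly) / working-age × 100
47.5 = (1,493.5 + E) / 4,014.9 × 100
⇒ 413.6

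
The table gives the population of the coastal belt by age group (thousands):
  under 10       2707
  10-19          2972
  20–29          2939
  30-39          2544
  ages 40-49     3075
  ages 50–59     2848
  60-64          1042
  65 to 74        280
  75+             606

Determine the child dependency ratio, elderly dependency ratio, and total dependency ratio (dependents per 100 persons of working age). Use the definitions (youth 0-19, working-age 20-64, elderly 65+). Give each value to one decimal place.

Youth dependency ratio: 45.6
Old-age dependency ratio: 7.1
Total dependency ratio: 52.7

0–19: 2707 + 2972 = 5679
20–64: 2939 + 2544 + 3075 + 2848 + 1042 = 12448
65+: 280 + 606 = 886
Youth dependency ratio = 5679 / 12448 × 100 = 45.6
Old-age dependency ratio = 886 / 12448 × 100 = 7.1
Total dependency ratio = (5679 + 886) / 12448 × 100 = 6565 / 12448 × 100 = 52.7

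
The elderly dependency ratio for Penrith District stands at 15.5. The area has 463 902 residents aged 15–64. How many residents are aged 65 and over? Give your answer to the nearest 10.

Old-age dependency ratio = elderly / working-age × 100
15.5 = E / 463 902 × 100
⇒ 71 900

Aged 65 and over: 71 900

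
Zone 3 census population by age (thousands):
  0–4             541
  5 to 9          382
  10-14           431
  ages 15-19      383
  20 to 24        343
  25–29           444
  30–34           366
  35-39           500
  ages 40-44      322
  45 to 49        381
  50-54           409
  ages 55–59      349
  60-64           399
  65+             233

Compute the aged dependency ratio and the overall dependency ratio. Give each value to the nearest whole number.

Old-age dependency ratio: 6
Total dependency ratio: 41

0–14: 541 + 382 + 431 = 1,354
15–64: 383 + 343 + 444 + 366 + 500 + 322 + 381 + 409 + 349 + 399 = 3,896
65+: 233
Old-age dependency ratio = 233 / 3,896 × 100 = 6
Total dependency ratio = (1,354 + 233) / 3,896 × 100 = 1,587 / 3,896 × 100 = 41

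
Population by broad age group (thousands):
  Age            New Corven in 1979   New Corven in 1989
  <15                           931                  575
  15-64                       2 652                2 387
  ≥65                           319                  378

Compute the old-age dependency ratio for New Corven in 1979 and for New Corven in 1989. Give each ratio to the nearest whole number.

New Corven in 1979: 319 / 2 652 × 100 = 12
New Corven in 1989: 378 / 2 387 × 100 = 16

New Corven in 1979: 12
New Corven in 1989: 16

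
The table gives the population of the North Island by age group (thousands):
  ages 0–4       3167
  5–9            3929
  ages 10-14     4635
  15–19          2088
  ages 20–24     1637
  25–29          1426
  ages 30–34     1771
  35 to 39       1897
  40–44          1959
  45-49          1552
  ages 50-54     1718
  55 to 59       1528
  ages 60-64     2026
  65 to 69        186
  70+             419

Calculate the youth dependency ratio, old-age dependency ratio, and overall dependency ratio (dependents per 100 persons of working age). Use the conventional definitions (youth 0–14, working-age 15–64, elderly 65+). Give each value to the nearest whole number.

Youth dependency ratio: 67
Old-age dependency ratio: 3
Total dependency ratio: 70

0–14: 3167 + 3929 + 4635 = 11731
15–64: 2088 + 1637 + 1426 + 1771 + 1897 + 1959 + 1552 + 1718 + 1528 + 2026 = 17602
65+: 186 + 419 = 605
Youth dependency ratio = 11731 / 17602 × 100 = 67
Old-age dependency ratio = 605 / 17602 × 100 = 3
Total dependency ratio = (11731 + 605) / 17602 × 100 = 12336 / 17602 × 100 = 70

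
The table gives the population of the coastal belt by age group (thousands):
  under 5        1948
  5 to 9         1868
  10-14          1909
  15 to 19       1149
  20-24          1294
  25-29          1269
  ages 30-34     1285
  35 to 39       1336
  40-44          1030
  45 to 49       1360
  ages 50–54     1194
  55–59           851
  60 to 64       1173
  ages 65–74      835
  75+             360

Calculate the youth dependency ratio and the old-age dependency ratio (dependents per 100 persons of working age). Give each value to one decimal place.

0–14: 1948 + 1868 + 1909 = 5725
15–64: 1149 + 1294 + 1269 + 1285 + 1336 + 1030 + 1360 + 1194 + 851 + 1173 = 11941
65+: 835 + 360 = 1195
Youth dependency ratio = 5725 / 11941 × 100 = 47.9
Old-age dependency ratio = 1195 / 11941 × 100 = 10.0

Youth dependency ratio: 47.9
Old-age dependency ratio: 10.0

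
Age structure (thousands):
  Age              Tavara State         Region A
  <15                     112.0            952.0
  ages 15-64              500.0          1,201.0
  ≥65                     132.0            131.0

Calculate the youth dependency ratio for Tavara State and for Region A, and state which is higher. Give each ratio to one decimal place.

Tavara State: 112.0 / 500.0 × 100 = 22.4
Region A: 952.0 / 1,201.0 × 100 = 79.3

Tavara State: 22.4
Region A: 79.3
Higher: Region A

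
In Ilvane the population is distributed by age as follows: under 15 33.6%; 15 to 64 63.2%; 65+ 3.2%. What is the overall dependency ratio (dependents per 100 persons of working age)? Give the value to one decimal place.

Total dependency ratio: 58.2

Total dependency ratio = (33.6 + 3.2) / 63.2 × 100 = 36.8 / 63.2 × 100 = 58.2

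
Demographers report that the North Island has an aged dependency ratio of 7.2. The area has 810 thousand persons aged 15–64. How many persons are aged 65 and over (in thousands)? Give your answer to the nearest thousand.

Aged 65 and over: 58

Old-age dependency ratio = elderly / working-age × 100
7.2 = E / 810 × 100
⇒ 58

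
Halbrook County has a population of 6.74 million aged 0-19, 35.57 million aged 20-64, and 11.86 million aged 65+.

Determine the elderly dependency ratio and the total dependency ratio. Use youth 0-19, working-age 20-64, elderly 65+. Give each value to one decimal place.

Old-age dependency ratio: 33.3
Total dependency ratio: 52.3

Old-age dependency ratio = 11.86 / 35.57 × 100 = 33.3
Total dependency ratio = (6.74 + 11.86) / 35.57 × 100 = 18.60 / 35.57 × 100 = 52.3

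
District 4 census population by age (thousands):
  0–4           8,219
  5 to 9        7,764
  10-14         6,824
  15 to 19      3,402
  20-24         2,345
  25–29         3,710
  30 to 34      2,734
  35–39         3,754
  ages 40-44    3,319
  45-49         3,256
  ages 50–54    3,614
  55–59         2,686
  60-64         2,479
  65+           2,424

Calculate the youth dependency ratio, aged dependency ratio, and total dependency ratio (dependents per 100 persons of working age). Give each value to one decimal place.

Youth dependency ratio: 72.9
Old-age dependency ratio: 7.7
Total dependency ratio: 80.6

0–14: 8,219 + 7,764 + 6,824 = 22,807
15–64: 3,402 + 2,345 + 3,710 + 2,734 + 3,754 + 3,319 + 3,256 + 3,614 + 2,686 + 2,479 = 31,299
65+: 2,424
Youth dependency ratio = 22,807 / 31,299 × 100 = 72.9
Old-age dependency ratio = 2,424 / 31,299 × 100 = 7.7
Total dependency ratio = (22,807 + 2,424) / 31,299 × 100 = 25,231 / 31,299 × 100 = 80.6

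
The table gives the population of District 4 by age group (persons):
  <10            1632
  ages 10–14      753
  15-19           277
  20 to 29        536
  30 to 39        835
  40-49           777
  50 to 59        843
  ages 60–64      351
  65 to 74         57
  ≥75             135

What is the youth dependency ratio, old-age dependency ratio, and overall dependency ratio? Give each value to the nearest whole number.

Youth dependency ratio: 66
Old-age dependency ratio: 5
Total dependency ratio: 71

0–14: 1632 + 753 = 2385
15–64: 277 + 536 + 835 + 777 + 843 + 351 = 3619
65+: 57 + 135 = 192
Youth dependency ratio = 2385 / 3619 × 100 = 66
Old-age dependency ratio = 192 / 3619 × 100 = 5
Total dependency ratio = (2385 + 192) / 3619 × 100 = 2577 / 3619 × 100 = 71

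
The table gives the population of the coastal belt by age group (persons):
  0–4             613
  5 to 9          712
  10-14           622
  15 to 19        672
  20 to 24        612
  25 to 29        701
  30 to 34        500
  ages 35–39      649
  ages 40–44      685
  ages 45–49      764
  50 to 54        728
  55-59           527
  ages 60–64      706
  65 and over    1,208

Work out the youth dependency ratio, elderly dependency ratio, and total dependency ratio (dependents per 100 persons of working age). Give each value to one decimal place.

0–14: 613 + 712 + 622 = 1,947
15–64: 672 + 612 + 701 + 500 + 649 + 685 + 764 + 728 + 527 + 706 = 6,544
65+: 1,208
Youth dependency ratio = 1,947 / 6,544 × 100 = 29.8
Old-age dependency ratio = 1,208 / 6,544 × 100 = 18.5
Total dependency ratio = (1,947 + 1,208) / 6,544 × 100 = 3,155 / 6,544 × 100 = 48.2

Youth dependency ratio: 29.8
Old-age dependency ratio: 18.5
Total dependency ratio: 48.2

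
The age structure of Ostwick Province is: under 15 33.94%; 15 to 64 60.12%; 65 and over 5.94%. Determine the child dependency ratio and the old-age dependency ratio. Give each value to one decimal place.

Youth dependency ratio: 56.5
Old-age dependency ratio: 9.9

Youth dependency ratio = 33.94 / 60.12 × 100 = 56.5
Old-age dependency ratio = 5.94 / 60.12 × 100 = 9.9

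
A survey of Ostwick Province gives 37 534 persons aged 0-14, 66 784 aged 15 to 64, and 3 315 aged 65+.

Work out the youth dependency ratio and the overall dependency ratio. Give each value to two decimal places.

Youth dependency ratio: 56.20
Total dependency ratio: 61.17

Youth dependency ratio = 37 534 / 66 784 × 100 = 56.20
Total dependency ratio = (37 534 + 3 315) / 66 784 × 100 = 40 849 / 66 784 × 100 = 61.17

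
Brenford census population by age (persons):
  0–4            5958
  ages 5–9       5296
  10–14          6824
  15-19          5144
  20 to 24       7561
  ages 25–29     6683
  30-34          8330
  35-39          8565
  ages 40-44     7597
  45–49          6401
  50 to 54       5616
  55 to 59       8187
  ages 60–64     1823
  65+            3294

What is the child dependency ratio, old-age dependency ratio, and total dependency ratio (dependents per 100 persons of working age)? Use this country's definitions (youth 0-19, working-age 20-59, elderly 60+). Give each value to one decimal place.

0–19: 5958 + 5296 + 6824 + 5144 = 23222
20–59: 7561 + 6683 + 8330 + 8565 + 7597 + 6401 + 5616 + 8187 = 58940
60+: 1823 + 3294 = 5117
Youth dependency ratio = 23222 / 58940 × 100 = 39.4
Old-age dependency ratio = 5117 / 58940 × 100 = 8.7
Total dependency ratio = (23222 + 5117) / 58940 × 100 = 28339 / 58940 × 100 = 48.1

Youth dependency ratio: 39.4
Old-age dependency ratio: 8.7
Total dependency ratio: 48.1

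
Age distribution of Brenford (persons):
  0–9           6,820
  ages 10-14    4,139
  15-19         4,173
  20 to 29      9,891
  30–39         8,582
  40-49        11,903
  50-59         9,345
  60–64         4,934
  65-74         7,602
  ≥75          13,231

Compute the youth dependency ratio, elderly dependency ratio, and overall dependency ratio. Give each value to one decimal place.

0–14: 6,820 + 4,139 = 10,959
15–64: 4,173 + 9,891 + 8,582 + 11,903 + 9,345 + 4,934 = 48,828
65+: 7,602 + 13,231 = 20,833
Youth dependency ratio = 10,959 / 48,828 × 100 = 22.4
Old-age dependency ratio = 20,833 / 48,828 × 100 = 42.7
Total dependency ratio = (10,959 + 20,833) / 48,828 × 100 = 31,792 / 48,828 × 100 = 65.1

Youth dependency ratio: 22.4
Old-age dependency ratio: 42.7
Total dependency ratio: 65.1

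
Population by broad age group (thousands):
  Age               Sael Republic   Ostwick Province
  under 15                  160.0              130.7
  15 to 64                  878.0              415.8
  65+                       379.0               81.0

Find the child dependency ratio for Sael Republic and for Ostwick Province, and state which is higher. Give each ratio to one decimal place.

Sael Republic: 160.0 / 878.0 × 100 = 18.2
Ostwick Province: 130.7 / 415.8 × 100 = 31.4

Sael Republic: 18.2
Ostwick Province: 31.4
Higher: Ostwick Province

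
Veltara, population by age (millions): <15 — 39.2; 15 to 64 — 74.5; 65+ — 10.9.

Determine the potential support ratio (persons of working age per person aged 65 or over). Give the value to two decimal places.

Potential support ratio: 6.83

Potential support ratio = 74.5 / 10.9 = 6.83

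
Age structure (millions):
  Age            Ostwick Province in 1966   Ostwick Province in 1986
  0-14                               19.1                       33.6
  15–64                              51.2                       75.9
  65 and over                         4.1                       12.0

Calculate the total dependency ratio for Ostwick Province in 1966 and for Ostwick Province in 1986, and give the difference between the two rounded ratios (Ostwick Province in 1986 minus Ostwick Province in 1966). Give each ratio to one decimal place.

Ostwick Province in 1966: (19.1 + 4.1) / 51.2 × 100 = 23.2 / 51.2 × 100 = 45.3
Ostwick Province in 1986: (33.6 + 12.0) / 75.9 × 100 = 45.6 / 75.9 × 100 = 60.1

Ostwick Province in 1966: 45.3
Ostwick Province in 1986: 60.1
Difference: +14.8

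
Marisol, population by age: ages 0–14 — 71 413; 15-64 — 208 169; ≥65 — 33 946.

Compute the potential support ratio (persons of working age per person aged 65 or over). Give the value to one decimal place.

Potential support ratio: 6.1

Potential support ratio = 208 169 / 33 946 = 6.1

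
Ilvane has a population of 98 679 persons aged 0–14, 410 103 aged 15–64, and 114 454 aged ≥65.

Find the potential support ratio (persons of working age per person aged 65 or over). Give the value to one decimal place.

Potential support ratio: 3.6

Potential support ratio = 410 103 / 114 454 = 3.6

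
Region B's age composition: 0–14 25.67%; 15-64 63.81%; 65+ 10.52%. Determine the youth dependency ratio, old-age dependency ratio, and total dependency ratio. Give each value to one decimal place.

Youth dependency ratio = 25.67 / 63.81 × 100 = 40.2
Old-age dependency ratio = 10.52 / 63.81 × 100 = 16.5
Total dependency ratio = (25.67 + 10.52) / 63.81 × 100 = 36.19 / 63.81 × 100 = 56.7

Youth dependency ratio: 40.2
Old-age dependency ratio: 16.5
Total dependency ratio: 56.7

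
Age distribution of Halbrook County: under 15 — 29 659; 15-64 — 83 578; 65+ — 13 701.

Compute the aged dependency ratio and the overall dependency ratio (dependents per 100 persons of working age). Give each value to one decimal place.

Old-age dependency ratio: 16.4
Total dependency ratio: 51.9

Old-age dependency ratio = 13 701 / 83 578 × 100 = 16.4
Total dependency ratio = (29 659 + 13 701) / 83 578 × 100 = 43 360 / 83 578 × 100 = 51.9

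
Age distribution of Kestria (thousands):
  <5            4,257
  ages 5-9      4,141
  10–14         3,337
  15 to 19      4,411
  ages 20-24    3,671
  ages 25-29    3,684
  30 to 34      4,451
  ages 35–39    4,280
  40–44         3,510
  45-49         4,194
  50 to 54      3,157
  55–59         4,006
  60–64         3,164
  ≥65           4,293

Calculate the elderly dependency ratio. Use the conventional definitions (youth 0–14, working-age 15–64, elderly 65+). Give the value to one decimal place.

0–14: 4,257 + 4,141 + 3,337 = 11,735
15–64: 4,411 + 3,671 + 3,684 + 4,451 + 4,280 + 3,510 + 4,194 + 3,157 + 4,006 + 3,164 = 38,528
65+: 4,293
Old-age dependency ratio = 4,293 / 38,528 × 100 = 11.1

Old-age dependency ratio: 11.1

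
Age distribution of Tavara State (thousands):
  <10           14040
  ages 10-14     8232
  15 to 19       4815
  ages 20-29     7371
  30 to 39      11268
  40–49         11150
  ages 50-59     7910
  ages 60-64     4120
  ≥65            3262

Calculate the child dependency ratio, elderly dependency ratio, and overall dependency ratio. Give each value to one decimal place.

Youth dependency ratio: 47.8
Old-age dependency ratio: 7.0
Total dependency ratio: 54.8

0–14: 14040 + 8232 = 22272
15–64: 4815 + 7371 + 11268 + 11150 + 7910 + 4120 = 46634
65+: 3262
Youth dependency ratio = 22272 / 46634 × 100 = 47.8
Old-age dependency ratio = 3262 / 46634 × 100 = 7.0
Total dependency ratio = (22272 + 3262) / 46634 × 100 = 25534 / 46634 × 100 = 54.8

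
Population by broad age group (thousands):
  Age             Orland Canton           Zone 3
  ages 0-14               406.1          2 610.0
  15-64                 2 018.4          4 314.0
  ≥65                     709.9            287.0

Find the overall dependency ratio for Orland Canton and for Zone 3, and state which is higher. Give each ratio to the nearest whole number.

Orland Canton: (406.1 + 709.9) / 2 018.4 × 100 = 1 116.0 / 2 018.4 × 100 = 55
Zone 3: (2 610.0 + 287.0) / 4 314.0 × 100 = 2 897.0 / 4 314.0 × 100 = 67

Orland Canton: 55
Zone 3: 67
Higher: Zone 3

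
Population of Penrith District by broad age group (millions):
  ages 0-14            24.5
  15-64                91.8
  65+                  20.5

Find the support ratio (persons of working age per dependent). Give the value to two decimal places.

Support ratio: 2.04

Support ratio = 91.8 / (24.5 + 20.5) = 91.8 / 45.0 = 2.04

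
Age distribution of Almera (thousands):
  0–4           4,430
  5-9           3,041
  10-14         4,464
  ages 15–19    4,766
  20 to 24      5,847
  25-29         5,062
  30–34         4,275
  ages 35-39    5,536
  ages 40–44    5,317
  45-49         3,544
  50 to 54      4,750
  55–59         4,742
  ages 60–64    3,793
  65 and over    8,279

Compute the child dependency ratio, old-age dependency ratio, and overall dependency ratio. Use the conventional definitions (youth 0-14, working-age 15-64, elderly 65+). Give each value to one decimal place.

0–14: 4,430 + 3,041 + 4,464 = 11,935
15–64: 4,766 + 5,847 + 5,062 + 4,275 + 5,536 + 5,317 + 3,544 + 4,750 + 4,742 + 3,793 = 47,632
65+: 8,279
Youth dependency ratio = 11,935 / 47,632 × 100 = 25.1
Old-age dependency ratio = 8,279 / 47,632 × 100 = 17.4
Total dependency ratio = (11,935 + 8,279) / 47,632 × 100 = 20,214 / 47,632 × 100 = 42.4

Youth dependency ratio: 25.1
Old-age dependency ratio: 17.4
Total dependency ratio: 42.4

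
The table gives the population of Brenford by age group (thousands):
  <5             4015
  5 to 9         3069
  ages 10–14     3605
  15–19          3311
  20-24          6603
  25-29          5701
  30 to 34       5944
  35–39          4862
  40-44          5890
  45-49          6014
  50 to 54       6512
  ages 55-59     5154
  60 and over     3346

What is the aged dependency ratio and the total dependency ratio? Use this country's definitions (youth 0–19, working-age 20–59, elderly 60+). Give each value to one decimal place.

Old-age dependency ratio: 7.2
Total dependency ratio: 37.2

0–19: 4015 + 3069 + 3605 + 3311 = 14000
20–59: 6603 + 5701 + 5944 + 4862 + 5890 + 6014 + 6512 + 5154 = 46680
60+: 3346
Old-age dependency ratio = 3346 / 46680 × 100 = 7.2
Total dependency ratio = (14000 + 3346) / 46680 × 100 = 17346 / 46680 × 100 = 37.2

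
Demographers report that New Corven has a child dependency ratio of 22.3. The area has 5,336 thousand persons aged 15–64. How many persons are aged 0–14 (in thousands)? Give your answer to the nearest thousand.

Youth dependency ratio = youth / working-age × 100
22.3 = Y / 5,336 × 100
⇒ 1,190

Aged 0–14: 1,190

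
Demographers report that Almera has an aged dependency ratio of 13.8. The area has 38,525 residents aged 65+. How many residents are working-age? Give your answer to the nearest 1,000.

Old-age dependency ratio = elderly / working-age × 100
13.8 = 38,525 / W × 100
⇒ 279,000

Working-age: 279,000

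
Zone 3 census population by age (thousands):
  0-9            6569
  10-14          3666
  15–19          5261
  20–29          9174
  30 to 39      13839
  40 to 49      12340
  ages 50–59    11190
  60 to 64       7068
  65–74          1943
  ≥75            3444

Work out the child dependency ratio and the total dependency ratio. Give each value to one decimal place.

Youth dependency ratio: 17.4
Total dependency ratio: 26.5

0–14: 6569 + 3666 = 10235
15–64: 5261 + 9174 + 13839 + 12340 + 11190 + 7068 = 58872
65+: 1943 + 3444 = 5387
Youth dependency ratio = 10235 / 58872 × 100 = 17.4
Total dependency ratio = (10235 + 5387) / 58872 × 100 = 15622 / 58872 × 100 = 26.5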